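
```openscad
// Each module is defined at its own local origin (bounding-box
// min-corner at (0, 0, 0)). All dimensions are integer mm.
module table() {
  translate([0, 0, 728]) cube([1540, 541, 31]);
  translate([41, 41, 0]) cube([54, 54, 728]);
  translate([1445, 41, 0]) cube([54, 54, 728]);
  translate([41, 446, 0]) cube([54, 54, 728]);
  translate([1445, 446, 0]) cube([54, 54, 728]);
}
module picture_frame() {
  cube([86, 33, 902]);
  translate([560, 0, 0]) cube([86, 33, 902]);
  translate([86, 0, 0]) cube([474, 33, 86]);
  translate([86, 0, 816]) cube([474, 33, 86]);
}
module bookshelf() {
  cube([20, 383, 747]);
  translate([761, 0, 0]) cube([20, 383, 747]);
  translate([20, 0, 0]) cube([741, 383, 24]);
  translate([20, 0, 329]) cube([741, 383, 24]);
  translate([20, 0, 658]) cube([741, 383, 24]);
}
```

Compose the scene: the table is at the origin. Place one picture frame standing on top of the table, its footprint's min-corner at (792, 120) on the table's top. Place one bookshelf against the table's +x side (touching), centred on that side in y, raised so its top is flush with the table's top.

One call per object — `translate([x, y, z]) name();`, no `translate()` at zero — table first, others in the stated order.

table();
translate([792, 120, 759]) picture_frame();
translate([1540, 79, 12]) bookshelf();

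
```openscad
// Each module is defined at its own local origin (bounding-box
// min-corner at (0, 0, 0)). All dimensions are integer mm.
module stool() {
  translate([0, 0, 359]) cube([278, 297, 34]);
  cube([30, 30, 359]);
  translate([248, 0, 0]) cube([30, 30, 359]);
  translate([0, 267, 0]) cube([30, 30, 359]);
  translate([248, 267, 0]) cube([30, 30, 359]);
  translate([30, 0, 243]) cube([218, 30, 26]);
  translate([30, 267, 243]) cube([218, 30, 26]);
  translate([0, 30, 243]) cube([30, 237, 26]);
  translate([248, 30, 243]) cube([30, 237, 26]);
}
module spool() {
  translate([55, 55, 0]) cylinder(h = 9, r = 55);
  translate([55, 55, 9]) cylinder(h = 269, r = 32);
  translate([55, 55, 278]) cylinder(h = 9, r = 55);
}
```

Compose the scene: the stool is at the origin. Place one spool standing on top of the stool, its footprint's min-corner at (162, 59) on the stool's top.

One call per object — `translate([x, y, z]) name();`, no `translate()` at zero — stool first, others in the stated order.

stool();
translate([162, 59, 393]) spool();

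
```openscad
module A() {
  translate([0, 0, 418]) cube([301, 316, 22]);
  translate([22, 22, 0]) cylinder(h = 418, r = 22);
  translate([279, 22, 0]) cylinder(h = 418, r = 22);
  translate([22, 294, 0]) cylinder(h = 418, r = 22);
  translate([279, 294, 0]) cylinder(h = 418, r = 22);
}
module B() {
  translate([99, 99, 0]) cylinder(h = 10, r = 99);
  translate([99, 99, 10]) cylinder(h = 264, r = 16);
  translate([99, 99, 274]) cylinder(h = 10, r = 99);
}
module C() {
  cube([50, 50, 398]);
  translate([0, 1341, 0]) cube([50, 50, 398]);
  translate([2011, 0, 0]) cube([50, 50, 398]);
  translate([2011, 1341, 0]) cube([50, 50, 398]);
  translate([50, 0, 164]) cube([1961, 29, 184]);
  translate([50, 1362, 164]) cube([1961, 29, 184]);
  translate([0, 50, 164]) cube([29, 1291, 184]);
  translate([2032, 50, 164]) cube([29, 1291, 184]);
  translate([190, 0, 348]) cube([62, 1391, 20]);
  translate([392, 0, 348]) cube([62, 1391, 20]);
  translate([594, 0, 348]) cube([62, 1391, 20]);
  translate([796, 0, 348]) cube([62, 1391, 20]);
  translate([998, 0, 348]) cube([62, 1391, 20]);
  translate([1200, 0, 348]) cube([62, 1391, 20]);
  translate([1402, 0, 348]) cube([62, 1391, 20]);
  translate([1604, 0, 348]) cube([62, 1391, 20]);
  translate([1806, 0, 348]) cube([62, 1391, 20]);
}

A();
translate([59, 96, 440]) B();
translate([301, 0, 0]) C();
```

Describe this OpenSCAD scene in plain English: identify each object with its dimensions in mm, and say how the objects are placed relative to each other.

A is a four-legged stool. The seat is 301×316 mm, 22 mm thick, top at z = 440 mm. It stands on four round legs, each 44 mm in diameter, from z = 0 to the seat underside, each leg's axis is inset half a diameter from the nearest pair of seat edges (so the leg's bounding box is flush with the corner).

B is a spool: two coaxial disc flanges of radius 99 mm and thickness 10 mm, joined by a core cylinder of radius 16 mm and height 264 mm. The lower flange rests on z = 0 and the three cylinders share a vertical axis.

C is a bed frame 2061 mm long (x) by 1391 mm wide (y). Four 50×50 mm corner posts, 398 mm tall, at the corners of the footprint. Four rails of 29 mm thickness and 184 mm height run between adjacent posts with their undersides at z = 164 mm, their outer faces flush with the outside of the frame (the two x-running rails run between the posts' inner faces; the two y-running rails run between the posts' inner faces). 9 slats, each 62 mm wide (x) and 20 mm thick, lie across the top of the two x-running rails, running the full 1391 mm width of the frame in y; the slats are evenly spaced along x between the inner faces of the end posts with equal gaps (rounded down to the nearest mm) at the −x end and between each pair — any rounding remainder accumulates at the +x end.

The spool is on top of the stool. The bed frame is against the stool's +x side, with their −y faces flush.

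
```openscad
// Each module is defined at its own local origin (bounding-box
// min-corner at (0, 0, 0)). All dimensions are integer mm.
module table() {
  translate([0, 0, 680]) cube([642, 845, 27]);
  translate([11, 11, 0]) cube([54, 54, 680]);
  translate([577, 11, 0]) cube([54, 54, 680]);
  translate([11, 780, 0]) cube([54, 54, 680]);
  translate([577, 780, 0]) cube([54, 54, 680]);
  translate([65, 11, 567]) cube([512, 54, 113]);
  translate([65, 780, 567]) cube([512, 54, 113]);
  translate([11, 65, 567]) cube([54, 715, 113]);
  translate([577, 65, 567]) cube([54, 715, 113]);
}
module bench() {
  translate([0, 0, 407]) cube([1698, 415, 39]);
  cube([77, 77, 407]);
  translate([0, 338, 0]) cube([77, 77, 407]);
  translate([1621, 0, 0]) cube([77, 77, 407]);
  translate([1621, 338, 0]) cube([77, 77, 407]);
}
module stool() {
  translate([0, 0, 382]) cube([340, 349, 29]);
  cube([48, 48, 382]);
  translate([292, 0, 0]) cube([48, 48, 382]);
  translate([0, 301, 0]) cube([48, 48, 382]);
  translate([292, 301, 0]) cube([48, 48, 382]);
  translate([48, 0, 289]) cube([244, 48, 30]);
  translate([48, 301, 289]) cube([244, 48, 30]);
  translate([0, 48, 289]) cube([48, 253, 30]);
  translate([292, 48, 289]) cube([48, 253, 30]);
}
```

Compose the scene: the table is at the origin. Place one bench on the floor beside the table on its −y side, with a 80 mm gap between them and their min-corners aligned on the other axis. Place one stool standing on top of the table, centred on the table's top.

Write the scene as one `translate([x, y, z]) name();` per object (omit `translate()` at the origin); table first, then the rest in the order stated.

table();
translate([0, -495, 0]) bench();
translate([151, 248, 707]) stool();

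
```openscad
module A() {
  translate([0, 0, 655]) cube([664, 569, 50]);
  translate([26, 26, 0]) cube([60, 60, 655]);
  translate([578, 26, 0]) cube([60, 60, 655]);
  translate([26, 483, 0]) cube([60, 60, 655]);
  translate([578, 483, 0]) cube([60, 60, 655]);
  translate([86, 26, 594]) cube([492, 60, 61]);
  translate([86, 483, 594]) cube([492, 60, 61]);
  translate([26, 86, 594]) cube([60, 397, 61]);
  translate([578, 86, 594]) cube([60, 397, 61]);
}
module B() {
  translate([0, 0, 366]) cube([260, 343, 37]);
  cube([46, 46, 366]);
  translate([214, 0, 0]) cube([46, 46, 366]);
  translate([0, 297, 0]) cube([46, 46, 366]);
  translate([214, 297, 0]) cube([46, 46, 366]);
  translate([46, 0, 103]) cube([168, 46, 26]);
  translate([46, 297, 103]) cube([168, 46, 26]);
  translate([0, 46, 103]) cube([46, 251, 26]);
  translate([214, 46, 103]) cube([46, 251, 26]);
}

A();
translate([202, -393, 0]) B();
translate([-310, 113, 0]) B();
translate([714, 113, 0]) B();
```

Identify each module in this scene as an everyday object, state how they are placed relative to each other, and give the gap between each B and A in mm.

Each stool's nearest face is 50 mm from the table's bounding box.

A is a table. B is a stool. Three stools sit around the table at the −y, −x, +x sides. The gap between each stool and the table is 50 mm.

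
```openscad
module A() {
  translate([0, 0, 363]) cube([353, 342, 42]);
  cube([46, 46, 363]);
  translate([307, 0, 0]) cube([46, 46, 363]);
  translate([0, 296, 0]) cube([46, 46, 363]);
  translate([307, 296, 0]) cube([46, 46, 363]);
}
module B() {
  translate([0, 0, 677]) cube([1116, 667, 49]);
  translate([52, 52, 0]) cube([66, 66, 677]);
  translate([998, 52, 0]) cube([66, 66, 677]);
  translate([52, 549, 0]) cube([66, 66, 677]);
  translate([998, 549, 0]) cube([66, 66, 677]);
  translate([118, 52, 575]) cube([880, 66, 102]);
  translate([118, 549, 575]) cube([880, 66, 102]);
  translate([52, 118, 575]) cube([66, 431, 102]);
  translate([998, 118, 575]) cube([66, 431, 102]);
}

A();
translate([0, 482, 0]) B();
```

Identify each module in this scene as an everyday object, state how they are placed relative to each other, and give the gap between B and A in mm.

The table's nearest face is 140 mm from the stool's +y face.

A is a stool. B is a table. The table is on the floor beside the stool on its +y side. The gap between the table and the stool is 140 mm.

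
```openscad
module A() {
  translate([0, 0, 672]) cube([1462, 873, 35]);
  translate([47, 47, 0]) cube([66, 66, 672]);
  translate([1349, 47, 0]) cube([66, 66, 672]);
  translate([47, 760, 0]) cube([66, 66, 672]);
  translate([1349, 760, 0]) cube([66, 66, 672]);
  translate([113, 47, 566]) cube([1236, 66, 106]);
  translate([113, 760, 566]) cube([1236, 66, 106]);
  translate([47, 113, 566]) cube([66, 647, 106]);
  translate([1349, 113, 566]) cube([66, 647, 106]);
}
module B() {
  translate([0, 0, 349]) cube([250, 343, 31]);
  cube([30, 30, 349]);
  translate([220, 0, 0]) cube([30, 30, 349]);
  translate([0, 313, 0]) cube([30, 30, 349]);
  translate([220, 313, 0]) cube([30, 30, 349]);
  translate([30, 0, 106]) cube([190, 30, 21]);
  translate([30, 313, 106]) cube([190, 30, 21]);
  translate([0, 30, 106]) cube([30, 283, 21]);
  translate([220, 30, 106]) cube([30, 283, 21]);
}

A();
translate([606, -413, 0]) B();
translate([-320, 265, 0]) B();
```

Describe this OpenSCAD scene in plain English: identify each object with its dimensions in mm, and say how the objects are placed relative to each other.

A is a rectangular dining table. The top is 1462×873×35 mm with its upper surface at z = 707 mm. It stands on four 66×66 mm square legs, each inset 47 mm from the nearest pair of top edges, running from the floor to the underside of the top. Four apron rails, 66 mm thick and 106 mm tall, run between adjacent legs with their top edges flush with the underside of the top and their outer faces flush with the legs' outer faces.

B is a four-legged stool. The seat is 250×343 mm, 31 mm thick, top at z = 380 mm. It stands on four square legs, each 30×30 mm in cross-section, from z = 0 to the seat underside, each flush with a corner of the seat. Four stretchers, 30 mm wide and 21 mm tall, connect adjacent legs with their undersides at z = 106 mm, each running between the inner faces of the legs it joins and aligned with the legs' outer faces on the other axis.

Two stools sit around the table at the −y, −x sides.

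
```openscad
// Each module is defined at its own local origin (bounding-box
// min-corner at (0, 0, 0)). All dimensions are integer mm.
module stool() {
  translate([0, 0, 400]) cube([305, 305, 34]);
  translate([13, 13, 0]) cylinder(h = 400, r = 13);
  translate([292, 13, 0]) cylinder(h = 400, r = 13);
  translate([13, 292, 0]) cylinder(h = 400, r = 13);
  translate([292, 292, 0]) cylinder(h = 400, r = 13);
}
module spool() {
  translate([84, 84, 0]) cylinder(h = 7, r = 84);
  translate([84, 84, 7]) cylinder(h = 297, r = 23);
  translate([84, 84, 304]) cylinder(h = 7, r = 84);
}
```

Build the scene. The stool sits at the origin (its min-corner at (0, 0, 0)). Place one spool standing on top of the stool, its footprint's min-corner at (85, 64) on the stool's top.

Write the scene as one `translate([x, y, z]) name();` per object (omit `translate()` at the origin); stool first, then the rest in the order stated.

stool();
translate([85, 64, 434]) spool();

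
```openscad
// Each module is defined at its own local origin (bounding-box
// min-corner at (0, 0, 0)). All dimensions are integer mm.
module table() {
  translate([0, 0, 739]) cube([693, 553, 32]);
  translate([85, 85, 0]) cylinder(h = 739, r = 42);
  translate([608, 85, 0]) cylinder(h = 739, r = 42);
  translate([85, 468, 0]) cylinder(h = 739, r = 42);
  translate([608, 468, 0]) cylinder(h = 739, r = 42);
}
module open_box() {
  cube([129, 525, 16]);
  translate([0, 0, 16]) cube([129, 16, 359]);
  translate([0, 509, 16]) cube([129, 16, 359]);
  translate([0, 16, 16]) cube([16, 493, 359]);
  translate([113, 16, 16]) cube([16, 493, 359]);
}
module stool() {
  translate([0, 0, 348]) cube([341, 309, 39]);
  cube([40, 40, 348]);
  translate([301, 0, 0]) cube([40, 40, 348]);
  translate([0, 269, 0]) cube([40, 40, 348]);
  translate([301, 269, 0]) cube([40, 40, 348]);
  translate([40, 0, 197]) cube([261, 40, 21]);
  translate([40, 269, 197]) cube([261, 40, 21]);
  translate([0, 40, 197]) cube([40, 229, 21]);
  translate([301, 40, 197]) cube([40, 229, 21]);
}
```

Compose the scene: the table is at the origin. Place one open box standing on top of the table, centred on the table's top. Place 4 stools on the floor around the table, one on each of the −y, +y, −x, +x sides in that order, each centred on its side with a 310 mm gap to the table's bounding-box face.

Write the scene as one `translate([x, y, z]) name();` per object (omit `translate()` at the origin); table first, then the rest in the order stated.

table();
translate([282, 14, 771]) open_box();
translate([176, -619, 0]) stool();
translate([176, 863, 0]) stool();
translate([-651, 122, 0]) stool();
translate([1003, 122, 0]) stool();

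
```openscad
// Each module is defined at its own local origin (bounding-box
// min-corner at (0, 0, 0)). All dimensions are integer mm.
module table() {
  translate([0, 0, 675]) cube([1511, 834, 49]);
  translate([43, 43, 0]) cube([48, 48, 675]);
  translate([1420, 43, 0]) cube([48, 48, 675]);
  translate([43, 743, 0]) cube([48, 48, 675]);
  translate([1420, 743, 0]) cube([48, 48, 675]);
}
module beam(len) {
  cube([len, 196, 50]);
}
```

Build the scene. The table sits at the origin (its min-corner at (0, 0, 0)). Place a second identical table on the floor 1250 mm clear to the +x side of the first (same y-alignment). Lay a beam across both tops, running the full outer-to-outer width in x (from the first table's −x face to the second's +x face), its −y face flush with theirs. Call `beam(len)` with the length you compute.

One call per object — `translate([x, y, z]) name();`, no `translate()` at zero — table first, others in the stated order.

table();
translate([2761, 0, 0]) table();
translate([0, 0, 724]) beam(4272);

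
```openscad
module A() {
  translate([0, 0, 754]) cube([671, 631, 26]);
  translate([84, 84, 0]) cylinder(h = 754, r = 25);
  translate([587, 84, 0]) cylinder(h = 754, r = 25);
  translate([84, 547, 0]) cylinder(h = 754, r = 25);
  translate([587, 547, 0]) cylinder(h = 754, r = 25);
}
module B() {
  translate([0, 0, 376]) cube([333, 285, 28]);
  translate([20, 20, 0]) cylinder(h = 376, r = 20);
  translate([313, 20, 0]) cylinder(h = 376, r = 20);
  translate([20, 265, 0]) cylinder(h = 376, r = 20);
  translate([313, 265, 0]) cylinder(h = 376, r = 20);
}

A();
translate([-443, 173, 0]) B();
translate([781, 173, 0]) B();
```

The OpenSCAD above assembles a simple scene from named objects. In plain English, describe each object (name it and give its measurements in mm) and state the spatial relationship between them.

A is a rectangular dining table. The top is 671×631×26 mm with its upper surface at z = 780 mm. It stands on four round legs of 50 mm diameter, each leg's bounding box inset 59 mm from the nearest pair of top edges, running from the floor to the underside of the top.

B is a four-legged stool. The seat is 333×285 mm, 28 mm thick, top at z = 404 mm. It stands on four round legs, each 40 mm in diameter, from z = 0 to the seat underside, each leg's axis is inset half a diameter from the nearest pair of seat edges (so the leg's bounding box is flush with the corner).

Two stools sit around the table at the −x, +x sides.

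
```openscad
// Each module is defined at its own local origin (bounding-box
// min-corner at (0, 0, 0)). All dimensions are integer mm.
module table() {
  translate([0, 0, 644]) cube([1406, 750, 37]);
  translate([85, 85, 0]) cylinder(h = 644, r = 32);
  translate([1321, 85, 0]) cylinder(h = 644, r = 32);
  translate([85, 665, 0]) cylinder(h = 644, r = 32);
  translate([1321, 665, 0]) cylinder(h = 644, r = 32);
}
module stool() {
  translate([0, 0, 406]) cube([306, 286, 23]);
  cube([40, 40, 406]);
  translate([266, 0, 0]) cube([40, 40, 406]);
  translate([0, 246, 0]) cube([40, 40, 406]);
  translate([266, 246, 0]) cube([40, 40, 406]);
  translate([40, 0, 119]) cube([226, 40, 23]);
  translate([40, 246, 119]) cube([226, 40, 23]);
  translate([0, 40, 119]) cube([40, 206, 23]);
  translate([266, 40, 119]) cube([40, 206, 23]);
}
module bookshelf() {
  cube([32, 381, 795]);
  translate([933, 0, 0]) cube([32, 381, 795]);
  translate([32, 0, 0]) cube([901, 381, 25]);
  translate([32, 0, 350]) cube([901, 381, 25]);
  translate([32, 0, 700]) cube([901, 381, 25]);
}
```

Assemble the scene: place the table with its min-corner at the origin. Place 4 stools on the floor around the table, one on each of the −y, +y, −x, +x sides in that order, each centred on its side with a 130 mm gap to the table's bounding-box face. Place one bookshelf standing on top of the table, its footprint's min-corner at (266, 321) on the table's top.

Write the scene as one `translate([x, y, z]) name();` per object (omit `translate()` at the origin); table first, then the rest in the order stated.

table();
translate([550, -416, 0]) stool();
translate([550, 880, 0]) stool();
translate([-436, 232, 0]) stool();
translate([1536, 232, 0]) stool();
translate([266, 321, 681]) bookshelf();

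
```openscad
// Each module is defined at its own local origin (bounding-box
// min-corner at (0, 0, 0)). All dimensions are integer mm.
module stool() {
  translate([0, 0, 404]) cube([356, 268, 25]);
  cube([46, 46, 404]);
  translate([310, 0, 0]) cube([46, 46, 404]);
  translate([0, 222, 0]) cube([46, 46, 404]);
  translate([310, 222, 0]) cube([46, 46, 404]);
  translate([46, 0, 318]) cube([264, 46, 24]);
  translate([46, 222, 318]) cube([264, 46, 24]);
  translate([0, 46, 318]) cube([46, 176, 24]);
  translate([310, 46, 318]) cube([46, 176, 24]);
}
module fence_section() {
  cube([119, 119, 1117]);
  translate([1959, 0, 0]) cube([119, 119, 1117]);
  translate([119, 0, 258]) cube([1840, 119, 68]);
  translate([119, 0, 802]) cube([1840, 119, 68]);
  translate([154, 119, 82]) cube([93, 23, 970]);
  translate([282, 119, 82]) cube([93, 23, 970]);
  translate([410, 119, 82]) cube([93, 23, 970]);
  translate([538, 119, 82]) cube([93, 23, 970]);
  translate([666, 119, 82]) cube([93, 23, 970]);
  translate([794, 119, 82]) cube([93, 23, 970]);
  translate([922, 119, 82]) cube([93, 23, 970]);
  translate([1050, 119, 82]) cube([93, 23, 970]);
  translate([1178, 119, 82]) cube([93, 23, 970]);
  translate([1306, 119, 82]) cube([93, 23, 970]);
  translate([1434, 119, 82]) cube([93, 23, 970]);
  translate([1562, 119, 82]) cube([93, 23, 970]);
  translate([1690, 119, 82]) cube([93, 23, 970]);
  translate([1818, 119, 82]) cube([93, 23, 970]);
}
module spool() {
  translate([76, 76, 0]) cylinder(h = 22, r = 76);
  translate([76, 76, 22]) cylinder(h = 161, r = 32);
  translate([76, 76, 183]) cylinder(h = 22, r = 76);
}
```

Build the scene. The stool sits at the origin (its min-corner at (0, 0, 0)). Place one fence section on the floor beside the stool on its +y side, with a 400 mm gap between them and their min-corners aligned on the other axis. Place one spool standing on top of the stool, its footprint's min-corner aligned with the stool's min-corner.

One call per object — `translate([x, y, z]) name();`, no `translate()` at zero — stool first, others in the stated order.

stool();
translate([0, 668, 0]) fence_section();
translate([0, 0, 429]) spool();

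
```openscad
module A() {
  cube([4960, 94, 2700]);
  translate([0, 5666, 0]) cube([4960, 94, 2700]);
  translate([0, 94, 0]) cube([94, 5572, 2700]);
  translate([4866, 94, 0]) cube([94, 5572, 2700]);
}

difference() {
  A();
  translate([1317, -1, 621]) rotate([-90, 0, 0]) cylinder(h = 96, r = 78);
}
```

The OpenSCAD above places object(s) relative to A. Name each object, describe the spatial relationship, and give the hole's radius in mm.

The subtracted cylinder has r = 78 mm.

A is a house frame. The house frame has a circular hole through its front wall. The hole's radius is 78 mm.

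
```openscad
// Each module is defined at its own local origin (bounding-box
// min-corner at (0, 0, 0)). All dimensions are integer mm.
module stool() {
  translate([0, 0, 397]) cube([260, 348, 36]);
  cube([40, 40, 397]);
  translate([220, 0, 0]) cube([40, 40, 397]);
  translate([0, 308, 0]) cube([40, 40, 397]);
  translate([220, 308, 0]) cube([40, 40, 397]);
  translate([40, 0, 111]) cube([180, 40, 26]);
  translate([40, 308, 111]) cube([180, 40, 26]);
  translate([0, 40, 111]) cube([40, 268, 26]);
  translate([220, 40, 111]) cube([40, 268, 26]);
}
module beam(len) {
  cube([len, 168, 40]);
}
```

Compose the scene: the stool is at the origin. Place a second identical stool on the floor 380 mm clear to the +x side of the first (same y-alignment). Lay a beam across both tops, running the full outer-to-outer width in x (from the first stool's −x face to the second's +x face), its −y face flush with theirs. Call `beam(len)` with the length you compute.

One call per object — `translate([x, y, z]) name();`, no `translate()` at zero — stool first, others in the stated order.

stool();
translate([640, 0, 0]) stool();
translate([0, 0, 433]) beam(900);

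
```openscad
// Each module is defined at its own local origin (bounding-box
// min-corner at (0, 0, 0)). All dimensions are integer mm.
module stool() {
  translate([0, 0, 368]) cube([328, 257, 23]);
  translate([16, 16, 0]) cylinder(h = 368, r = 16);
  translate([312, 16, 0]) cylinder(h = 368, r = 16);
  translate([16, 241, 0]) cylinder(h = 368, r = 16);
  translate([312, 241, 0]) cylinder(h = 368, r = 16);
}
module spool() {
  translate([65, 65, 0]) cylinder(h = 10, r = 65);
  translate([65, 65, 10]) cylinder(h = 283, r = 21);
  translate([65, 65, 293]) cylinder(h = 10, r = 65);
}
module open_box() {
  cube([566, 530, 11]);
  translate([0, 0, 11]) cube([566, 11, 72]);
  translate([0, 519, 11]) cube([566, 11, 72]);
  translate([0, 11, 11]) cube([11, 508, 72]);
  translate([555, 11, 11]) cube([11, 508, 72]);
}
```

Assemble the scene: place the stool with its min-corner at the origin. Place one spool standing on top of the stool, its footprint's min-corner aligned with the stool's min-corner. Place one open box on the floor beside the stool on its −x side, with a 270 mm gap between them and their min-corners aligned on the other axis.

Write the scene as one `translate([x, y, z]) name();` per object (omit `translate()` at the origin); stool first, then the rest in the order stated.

stool();
translate([0, 0, 391]) spool();
translate([-836, 0, 0]) open_box();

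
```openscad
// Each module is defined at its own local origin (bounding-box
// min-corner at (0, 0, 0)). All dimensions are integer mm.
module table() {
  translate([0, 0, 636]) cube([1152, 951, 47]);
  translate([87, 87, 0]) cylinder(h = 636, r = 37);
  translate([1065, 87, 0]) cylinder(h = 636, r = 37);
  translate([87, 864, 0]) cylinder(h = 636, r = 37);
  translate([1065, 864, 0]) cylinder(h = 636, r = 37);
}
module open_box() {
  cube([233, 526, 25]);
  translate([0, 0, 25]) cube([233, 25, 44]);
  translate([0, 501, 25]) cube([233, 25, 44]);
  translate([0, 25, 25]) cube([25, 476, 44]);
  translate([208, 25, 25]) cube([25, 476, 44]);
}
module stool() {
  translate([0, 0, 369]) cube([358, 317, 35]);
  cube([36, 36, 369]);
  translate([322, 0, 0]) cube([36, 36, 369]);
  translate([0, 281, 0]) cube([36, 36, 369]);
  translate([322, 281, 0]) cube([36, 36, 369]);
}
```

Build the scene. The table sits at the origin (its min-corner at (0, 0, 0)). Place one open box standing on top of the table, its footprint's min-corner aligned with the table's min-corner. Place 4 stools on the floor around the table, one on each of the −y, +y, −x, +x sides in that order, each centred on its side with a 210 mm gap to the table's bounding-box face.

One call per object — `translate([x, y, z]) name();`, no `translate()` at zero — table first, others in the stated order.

table();
translate([0, 0, 683]) open_box();
translate([397, -527, 0]) stool();
translate([397, 1161, 0]) stool();
translate([-568, 317, 0]) stool();
translate([1362, 317, 0]) stool();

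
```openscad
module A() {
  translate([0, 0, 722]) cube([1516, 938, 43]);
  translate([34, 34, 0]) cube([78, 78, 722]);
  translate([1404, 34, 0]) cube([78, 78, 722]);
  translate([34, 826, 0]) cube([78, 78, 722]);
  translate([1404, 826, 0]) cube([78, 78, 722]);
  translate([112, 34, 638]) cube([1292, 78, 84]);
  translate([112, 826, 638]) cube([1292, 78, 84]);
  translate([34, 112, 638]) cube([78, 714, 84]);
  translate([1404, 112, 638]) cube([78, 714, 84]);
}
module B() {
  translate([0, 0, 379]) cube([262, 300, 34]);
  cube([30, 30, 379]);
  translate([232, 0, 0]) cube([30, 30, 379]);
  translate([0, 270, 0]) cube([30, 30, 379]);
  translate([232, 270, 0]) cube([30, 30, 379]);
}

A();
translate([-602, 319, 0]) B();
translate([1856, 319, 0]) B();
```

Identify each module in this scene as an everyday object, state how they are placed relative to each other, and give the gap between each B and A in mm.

Each stool's nearest face is 340 mm from the table's bounding box.

A is a table. B is a stool. Two stools sit around the table at the −x, +x sides. The gap between each stool and the table is 340 mm.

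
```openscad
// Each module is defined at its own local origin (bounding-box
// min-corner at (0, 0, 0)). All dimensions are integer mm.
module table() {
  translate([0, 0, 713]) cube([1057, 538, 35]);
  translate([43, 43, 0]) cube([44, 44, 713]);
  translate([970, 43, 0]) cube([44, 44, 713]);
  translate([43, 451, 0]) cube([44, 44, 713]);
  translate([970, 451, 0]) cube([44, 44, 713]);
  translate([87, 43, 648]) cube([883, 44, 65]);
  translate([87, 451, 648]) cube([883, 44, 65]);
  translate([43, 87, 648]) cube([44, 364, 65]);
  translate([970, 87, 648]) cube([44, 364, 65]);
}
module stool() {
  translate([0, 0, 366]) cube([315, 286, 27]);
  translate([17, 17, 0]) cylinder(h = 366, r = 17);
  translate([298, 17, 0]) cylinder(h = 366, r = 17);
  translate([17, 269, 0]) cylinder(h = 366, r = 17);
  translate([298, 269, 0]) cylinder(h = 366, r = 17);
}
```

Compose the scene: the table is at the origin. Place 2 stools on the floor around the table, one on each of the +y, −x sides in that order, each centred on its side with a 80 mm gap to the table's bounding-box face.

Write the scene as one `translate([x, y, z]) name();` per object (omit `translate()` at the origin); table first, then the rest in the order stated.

table();
translate([371, 618, 0]) stool();
translate([-395, 126, 0]) stool();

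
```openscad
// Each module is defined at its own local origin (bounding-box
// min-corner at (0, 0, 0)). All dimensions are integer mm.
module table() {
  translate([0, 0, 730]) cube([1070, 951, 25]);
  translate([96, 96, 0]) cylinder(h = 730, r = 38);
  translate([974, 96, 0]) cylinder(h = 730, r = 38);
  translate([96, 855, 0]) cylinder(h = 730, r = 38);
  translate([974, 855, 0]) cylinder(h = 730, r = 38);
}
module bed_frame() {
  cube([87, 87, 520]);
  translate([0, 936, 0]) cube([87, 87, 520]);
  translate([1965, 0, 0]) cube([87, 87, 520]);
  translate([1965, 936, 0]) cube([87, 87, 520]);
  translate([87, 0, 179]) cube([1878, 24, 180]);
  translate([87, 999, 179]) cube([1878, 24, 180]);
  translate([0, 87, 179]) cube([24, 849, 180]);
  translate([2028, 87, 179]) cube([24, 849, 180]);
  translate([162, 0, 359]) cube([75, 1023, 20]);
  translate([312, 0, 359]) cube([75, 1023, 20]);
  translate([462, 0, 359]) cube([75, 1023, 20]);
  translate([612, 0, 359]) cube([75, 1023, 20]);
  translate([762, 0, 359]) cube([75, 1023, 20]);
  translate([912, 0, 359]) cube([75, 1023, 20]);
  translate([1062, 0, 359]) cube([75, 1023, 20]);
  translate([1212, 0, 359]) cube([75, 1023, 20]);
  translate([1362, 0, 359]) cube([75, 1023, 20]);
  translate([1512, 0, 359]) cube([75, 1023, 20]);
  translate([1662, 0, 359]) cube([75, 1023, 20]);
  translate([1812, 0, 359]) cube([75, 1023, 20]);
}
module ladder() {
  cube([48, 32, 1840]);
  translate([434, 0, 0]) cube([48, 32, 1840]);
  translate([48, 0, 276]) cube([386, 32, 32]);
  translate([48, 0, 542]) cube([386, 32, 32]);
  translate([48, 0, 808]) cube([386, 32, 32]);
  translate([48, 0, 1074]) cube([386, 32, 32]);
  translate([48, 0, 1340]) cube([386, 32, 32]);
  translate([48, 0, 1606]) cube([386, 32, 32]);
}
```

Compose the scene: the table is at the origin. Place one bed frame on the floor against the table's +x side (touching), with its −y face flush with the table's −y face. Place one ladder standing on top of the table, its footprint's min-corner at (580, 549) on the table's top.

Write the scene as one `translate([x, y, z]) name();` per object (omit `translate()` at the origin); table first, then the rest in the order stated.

table();
translate([1070, 0, 0]) bed_frame();
translate([580, 549, 755]) ladder();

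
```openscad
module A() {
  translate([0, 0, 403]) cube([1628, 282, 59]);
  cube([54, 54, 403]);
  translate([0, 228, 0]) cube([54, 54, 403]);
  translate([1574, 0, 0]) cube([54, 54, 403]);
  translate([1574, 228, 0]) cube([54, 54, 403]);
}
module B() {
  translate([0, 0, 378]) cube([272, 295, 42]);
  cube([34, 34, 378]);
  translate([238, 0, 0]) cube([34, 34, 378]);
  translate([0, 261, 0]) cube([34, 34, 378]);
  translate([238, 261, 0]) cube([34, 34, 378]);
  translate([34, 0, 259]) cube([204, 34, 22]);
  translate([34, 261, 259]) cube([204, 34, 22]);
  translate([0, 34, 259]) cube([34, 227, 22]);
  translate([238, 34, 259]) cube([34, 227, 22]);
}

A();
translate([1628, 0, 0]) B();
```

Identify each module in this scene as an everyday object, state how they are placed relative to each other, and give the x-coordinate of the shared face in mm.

A is a bench. B is a stool. The stool is against the bench's +x side, with their −y faces flush. The x-coordinate of the shared face is 1628 mm.

The bench's +x face and the stool's −x face are both at x = 1628 mm.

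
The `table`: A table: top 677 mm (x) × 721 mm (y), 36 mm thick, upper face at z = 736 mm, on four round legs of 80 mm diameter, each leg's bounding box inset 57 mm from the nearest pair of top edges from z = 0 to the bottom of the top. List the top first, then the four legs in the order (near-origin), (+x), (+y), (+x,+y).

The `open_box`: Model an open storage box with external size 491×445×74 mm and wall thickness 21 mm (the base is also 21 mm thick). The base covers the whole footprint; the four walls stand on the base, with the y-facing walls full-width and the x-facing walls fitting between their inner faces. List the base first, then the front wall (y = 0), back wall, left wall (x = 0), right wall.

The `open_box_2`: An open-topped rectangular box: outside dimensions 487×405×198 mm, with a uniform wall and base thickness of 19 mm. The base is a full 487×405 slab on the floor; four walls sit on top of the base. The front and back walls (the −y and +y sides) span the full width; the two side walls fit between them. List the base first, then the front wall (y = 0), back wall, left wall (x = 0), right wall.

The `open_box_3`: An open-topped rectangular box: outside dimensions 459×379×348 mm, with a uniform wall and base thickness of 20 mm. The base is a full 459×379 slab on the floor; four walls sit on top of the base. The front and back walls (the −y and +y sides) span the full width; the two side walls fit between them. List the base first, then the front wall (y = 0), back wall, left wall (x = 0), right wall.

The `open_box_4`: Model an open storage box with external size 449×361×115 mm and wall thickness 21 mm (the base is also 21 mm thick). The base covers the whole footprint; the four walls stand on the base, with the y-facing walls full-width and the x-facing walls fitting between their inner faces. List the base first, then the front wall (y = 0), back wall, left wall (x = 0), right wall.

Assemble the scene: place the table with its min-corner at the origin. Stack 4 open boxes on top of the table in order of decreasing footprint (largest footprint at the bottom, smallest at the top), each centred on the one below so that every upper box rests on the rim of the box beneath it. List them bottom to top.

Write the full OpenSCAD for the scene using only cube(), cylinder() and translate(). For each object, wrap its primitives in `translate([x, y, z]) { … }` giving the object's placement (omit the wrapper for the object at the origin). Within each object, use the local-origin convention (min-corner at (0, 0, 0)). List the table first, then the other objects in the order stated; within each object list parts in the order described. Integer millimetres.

translate([0, 0, 700]) cube([677, 721, 36]);
translate([97, 97, 0]) cylinder(h = 700, r = 40);
translate([580, 97, 0]) cylinder(h = 700, r = 40);
translate([97, 624, 0]) cylinder(h = 700, r = 40);
translate([580, 624, 0]) cylinder(h = 700, r = 40);
translate([93, 138, 736]) {
  cube([491, 445, 21]);
  translate([0, 0, 21]) cube([491, 21, 53]);
  translate([0, 424, 21]) cube([491, 21, 53]);
  translate([0, 21, 21]) cube([21, 403, 53]);
  translate([470, 21, 21]) cube([21, 403, 53]);
}
translate([95, 158, 810]) {
  cube([487, 405, 19]);
  translate([0, 0, 19]) cube([487, 19, 179]);
  translate([0, 386, 19]) cube([487, 19, 179]);
  translate([0, 19, 19]) cube([19, 367, 179]);
  translate([468, 19, 19]) cube([19, 367, 179]);
}
translate([109, 171, 1008]) {
  cube([459, 379, 20]);
  translate([0, 0, 20]) cube([459, 20, 328]);
  translate([0, 359, 20]) cube([459, 20, 328]);
  translate([0, 20, 20]) cube([20, 339, 328]);
  translate([439, 20, 20]) cube([20, 339, 328]);
}
translate([114, 180, 1356]) {
  cube([449, 361, 21]);
  translate([0, 0, 21]) cube([449, 21, 94]);
  translate([0, 340, 21]) cube([449, 21, 94]);
  translate([0, 21, 21]) cube([21, 319, 94]);
  translate([428, 21, 21]) cube([21, 319, 94]);
}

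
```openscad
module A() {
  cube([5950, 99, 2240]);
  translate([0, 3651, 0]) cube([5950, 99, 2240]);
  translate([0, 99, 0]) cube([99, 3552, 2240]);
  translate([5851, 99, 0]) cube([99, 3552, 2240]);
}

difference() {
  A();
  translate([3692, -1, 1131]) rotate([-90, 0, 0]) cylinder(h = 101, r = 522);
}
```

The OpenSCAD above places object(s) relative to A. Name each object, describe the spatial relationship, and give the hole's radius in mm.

The subtracted cylinder has r = 522 mm.

A is a house frame. The house frame has a circular hole through its front wall. The hole's radius is 522 mm.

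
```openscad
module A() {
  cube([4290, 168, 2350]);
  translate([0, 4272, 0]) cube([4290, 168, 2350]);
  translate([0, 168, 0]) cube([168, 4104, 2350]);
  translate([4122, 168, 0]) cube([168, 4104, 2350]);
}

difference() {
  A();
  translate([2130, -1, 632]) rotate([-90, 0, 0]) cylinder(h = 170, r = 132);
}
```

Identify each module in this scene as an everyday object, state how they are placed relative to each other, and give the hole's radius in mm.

A is a house frame. The house frame has a circular hole through its front wall. The hole's radius is 132 mm.

The subtracted cylinder has r = 132 mm.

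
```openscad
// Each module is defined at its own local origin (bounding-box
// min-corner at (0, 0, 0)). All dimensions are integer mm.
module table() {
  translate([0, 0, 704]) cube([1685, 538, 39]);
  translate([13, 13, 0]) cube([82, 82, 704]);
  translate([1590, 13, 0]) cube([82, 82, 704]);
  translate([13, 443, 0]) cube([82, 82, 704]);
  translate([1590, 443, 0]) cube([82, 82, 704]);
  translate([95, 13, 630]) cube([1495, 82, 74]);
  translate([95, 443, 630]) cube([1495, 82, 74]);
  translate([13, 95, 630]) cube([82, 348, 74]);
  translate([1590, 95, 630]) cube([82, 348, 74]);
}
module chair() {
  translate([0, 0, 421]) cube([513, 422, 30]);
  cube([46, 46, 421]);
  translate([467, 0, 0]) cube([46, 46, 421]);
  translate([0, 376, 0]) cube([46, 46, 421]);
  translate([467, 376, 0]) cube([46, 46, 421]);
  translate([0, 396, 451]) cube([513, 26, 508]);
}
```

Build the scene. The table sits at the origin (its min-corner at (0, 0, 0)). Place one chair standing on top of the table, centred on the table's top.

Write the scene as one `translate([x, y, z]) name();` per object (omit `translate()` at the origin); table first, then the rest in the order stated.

table();
translate([586, 58, 743]) chair();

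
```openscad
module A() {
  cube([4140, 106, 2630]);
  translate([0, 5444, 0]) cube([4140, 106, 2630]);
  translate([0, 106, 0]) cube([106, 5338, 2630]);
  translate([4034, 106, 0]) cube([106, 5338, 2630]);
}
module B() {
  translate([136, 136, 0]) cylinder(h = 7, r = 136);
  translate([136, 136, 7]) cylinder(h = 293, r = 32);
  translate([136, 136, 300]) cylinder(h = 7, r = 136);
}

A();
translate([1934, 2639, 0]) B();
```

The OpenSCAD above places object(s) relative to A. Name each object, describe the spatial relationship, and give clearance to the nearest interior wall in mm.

Clearances: x = 1828, y = 2533; minimum 1828 mm.

A is a house frame. B is a spool. The spool sits inside the house frame, centred. The clearance to the nearest interior wall is 1828 mm.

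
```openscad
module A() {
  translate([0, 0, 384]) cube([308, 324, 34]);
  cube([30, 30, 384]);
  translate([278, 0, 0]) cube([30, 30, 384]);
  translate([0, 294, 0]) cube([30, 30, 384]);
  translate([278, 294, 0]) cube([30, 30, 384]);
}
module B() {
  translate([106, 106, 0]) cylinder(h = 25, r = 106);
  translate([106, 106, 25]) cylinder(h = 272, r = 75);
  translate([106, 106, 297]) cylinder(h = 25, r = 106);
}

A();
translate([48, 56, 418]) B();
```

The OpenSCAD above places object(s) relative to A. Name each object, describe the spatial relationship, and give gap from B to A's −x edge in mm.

A is a stool. B is a spool. The spool is on top of the stool, centred. The gap from the spool to the stool's −x edge is 48 mm.

The spool's min-x is at 48; the stool's min-x is 0; gap = 48 mm.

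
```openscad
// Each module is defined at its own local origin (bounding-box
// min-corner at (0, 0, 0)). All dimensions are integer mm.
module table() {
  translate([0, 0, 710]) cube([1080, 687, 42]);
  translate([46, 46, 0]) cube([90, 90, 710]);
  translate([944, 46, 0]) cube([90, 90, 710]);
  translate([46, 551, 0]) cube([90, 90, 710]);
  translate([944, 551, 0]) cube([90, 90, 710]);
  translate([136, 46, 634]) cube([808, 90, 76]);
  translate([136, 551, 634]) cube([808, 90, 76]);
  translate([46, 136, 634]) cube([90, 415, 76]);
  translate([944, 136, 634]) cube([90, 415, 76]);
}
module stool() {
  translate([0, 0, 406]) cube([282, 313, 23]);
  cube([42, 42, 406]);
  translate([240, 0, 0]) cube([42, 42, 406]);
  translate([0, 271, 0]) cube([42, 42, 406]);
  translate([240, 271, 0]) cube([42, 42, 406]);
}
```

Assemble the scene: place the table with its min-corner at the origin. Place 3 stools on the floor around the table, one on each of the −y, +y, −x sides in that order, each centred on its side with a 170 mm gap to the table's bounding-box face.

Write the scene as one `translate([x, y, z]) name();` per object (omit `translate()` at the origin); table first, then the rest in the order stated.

table();
translate([399, -483, 0]) stool();
translate([399, 857, 0]) stool();
translate([-452, 187, 0]) stool();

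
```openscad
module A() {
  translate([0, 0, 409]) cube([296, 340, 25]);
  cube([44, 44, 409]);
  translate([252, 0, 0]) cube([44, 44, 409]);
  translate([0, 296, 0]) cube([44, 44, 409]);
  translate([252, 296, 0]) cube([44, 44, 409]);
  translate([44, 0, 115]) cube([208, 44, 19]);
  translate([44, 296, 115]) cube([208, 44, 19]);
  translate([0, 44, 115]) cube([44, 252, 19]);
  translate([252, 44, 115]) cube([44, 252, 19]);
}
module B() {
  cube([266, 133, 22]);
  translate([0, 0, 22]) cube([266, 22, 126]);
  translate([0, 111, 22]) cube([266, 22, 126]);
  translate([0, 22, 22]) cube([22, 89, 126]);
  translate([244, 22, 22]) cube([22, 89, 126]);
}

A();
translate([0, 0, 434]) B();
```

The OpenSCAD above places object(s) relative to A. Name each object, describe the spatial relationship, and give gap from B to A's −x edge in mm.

The open box's min-x is at 0; the stool's min-x is 0; gap = 0 mm.

A is a stool. B is an open box. The open box is on top of the stool. The gap from the open box to the stool's −x edge is 0 mm.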